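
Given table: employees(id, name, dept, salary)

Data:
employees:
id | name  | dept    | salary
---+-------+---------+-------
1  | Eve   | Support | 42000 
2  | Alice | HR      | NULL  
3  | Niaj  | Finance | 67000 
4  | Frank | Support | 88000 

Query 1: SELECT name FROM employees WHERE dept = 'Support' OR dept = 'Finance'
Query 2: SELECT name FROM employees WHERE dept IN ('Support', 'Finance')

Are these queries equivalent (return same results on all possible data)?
Yes, equivalent

Both queries return: [('Eve',), ('Frank',), ('Niaj',)]

Reason: OR vs IN are equivalent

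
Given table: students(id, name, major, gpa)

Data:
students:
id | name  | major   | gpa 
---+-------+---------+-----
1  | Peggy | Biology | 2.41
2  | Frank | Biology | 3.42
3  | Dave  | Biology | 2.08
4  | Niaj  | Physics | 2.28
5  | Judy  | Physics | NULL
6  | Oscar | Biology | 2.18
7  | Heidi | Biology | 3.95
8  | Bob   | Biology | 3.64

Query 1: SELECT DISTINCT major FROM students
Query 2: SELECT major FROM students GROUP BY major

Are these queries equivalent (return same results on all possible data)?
Yes, equivalent

Both queries return: [('Biology',), ('Physics',)]

Reason: Both get unique majors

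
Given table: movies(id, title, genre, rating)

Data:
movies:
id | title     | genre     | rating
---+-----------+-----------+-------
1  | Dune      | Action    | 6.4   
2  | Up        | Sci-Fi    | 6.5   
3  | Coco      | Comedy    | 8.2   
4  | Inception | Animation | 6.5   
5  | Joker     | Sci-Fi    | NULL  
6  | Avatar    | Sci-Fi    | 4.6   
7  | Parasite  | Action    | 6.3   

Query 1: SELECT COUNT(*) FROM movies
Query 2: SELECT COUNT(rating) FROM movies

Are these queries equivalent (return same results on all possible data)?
No, not equivalent

Query 1 returns: [(7,)]
Query 2 returns: [(6,)]

Reason: COUNT(*) includes NULLs, COUNT(column) excludes them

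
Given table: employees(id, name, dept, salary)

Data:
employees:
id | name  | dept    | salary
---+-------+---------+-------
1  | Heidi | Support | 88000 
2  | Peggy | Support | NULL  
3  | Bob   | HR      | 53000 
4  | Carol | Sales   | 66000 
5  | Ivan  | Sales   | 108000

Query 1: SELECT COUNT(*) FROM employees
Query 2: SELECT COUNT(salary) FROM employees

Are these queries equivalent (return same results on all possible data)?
No, not equivalent

Query 1 returns: [(5,)]
Query 2 returns: [(4,)]

Reason: COUNT(*) includes NULLs, COUNT(column) excludes them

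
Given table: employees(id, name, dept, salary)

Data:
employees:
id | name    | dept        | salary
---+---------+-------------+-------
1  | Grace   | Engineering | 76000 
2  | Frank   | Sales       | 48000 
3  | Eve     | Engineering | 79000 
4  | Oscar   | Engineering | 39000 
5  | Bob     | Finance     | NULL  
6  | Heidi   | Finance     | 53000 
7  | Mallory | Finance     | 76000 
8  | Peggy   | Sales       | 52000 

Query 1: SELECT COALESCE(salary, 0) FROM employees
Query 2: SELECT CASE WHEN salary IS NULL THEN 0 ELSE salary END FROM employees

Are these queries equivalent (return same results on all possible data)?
Yes, equivalent

Both queries return: [(0,), (39000,), (48000,), (52000,), (53000,), (76000,), (76000,), (79000,)]

Reason: COALESCE vs CASE for NULL handling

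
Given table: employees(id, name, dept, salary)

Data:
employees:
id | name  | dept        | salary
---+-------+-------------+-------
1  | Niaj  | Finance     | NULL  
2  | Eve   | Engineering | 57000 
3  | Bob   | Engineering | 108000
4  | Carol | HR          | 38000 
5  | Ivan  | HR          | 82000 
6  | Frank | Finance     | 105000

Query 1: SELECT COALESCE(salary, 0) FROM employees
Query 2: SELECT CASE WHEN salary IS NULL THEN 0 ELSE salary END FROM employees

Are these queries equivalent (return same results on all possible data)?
Yes, equivalent

Both queries return: [(0,), (38000,), (57000,), (82000,), (105000,), (108000,)]

Reason: COALESCE vs CASE for NULL handling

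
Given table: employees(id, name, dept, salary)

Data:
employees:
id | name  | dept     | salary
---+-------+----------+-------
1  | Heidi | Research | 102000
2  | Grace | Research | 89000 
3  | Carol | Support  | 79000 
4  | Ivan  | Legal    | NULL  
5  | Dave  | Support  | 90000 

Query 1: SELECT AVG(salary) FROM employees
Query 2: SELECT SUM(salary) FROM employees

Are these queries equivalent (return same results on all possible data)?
No, not equivalent

Query 1 returns: [(90000.0,)]
Query 2 returns: [(360000,)]

Reason: AVG vs SUM give different aggregate values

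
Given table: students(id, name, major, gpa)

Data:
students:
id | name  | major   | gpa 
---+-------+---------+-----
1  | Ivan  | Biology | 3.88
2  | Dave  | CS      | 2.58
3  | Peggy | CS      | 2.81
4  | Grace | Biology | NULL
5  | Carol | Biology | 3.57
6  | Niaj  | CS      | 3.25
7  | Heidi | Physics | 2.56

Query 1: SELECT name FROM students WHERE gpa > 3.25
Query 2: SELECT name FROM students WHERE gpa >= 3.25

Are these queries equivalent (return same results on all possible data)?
No, not equivalent

Query 1 returns: [('Ivan',), ('Carol',)]
Query 2 returns: [('Ivan',), ('Carol',), ('Niaj',)]

Reason: > vs >= gives different results when gpa = 3.25 exists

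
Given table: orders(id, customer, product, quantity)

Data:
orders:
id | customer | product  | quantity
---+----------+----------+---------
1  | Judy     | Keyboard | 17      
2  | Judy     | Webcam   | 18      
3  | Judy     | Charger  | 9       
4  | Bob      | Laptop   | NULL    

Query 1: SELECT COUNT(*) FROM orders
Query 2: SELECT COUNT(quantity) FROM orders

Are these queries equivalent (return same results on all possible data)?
No, not equivalent

Query 1 returns: [(4,)]
Query 2 returns: [(3,)]

Reason: COUNT(*) includes NULLs, COUNT(column) excludes them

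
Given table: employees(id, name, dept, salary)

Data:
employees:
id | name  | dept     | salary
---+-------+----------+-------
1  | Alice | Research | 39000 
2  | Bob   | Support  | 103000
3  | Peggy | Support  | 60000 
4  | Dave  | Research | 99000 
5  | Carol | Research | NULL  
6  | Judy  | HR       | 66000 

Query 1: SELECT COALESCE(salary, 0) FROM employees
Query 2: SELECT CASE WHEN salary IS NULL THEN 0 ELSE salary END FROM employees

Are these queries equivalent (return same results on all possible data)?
Yes, equivalent

Both queries return: [(0,), (39000,), (60000,), (66000,), (99000,), (103000,)]

Reason: COALESCE vs CASE for NULL handling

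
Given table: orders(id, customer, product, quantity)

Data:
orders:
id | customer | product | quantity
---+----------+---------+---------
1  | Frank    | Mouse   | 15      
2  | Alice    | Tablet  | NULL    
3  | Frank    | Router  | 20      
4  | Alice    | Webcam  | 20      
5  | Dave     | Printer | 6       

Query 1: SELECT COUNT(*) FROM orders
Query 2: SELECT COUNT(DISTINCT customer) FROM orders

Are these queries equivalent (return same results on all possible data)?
No, not equivalent

Query 1 returns: [(5,)]
Query 2 returns: [(3,)]

Reason: COUNT(*) counts rows, COUNT(DISTINCT customer) counts unique customers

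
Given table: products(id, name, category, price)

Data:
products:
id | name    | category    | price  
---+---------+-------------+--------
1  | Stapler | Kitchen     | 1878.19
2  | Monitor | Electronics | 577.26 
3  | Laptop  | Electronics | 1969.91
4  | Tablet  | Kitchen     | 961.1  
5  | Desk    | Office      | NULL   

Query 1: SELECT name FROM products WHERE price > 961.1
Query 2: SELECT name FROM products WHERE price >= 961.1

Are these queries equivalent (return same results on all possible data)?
No, not equivalent

Query 1 returns: [('Stapler',), ('Laptop',)]
Query 2 returns: [('Stapler',), ('Laptop',), ('Tablet',)]

Reason: > vs >= gives different results when price = 961.1 exists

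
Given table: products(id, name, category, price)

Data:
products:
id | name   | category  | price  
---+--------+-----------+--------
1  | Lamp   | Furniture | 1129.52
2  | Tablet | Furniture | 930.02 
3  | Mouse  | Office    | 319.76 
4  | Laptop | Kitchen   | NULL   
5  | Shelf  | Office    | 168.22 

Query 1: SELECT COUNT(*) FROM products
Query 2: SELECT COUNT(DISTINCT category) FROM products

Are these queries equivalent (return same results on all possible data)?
No, not equivalent

Query 1 returns: [(5,)]
Query 2 returns: [(3,)]

Reason: COUNT(*) counts rows, COUNT(DISTINCT category) counts unique categorys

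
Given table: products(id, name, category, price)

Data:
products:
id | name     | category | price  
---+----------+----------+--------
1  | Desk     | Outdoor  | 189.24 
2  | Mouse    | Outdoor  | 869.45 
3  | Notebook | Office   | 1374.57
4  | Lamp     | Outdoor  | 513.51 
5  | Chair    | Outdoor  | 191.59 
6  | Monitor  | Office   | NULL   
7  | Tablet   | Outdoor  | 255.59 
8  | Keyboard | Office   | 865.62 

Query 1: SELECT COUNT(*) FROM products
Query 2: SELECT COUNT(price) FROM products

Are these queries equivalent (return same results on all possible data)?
No, not equivalent

Query 1 returns: [(8,)]
Query 2 returns: [(7,)]

Reason: COUNT(*) includes NULLs, COUNT(column) excludes them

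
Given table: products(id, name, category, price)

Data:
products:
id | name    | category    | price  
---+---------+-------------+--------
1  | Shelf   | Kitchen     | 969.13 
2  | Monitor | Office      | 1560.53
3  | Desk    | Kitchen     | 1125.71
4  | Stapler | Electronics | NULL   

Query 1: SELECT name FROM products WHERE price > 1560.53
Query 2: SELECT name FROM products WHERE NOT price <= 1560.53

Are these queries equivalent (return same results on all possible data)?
Yes, equivalent

Both queries return: []

Reason: Both filter price > 1560.53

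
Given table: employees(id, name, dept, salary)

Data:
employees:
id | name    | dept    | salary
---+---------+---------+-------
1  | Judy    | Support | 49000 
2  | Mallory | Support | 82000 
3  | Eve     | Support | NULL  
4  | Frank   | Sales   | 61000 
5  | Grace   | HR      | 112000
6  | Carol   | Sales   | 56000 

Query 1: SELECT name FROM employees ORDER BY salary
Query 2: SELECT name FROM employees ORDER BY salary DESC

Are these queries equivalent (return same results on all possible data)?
No, not equivalent

Query 1 returns: [('Eve',), ('Judy',), ('Carol',), ('Frank',), ('Mallory',), ('Grace',)]
Query 2 returns: [('Grace',), ('Mallory',), ('Frank',), ('Carol',), ('Judy',), ('Eve',)]

Reason: ASC vs DESC gives opposite ordering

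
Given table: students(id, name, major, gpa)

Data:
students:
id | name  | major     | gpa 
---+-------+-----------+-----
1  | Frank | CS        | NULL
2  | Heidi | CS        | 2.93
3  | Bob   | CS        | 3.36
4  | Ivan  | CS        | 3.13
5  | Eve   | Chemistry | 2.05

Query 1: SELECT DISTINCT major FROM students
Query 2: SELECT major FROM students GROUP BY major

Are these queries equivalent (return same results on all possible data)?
Yes, equivalent

Both queries return: [('CS',), ('Chemistry',)]

Reason: Both get unique majors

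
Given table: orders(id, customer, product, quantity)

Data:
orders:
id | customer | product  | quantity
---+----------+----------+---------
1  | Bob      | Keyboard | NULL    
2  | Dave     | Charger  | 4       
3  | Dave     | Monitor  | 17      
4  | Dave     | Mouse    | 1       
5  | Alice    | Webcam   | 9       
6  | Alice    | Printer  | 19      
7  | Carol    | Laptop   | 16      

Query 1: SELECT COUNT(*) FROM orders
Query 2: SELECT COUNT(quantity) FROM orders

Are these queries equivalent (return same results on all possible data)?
No, not equivalent

Query 1 returns: [(7,)]
Query 2 returns: [(6,)]

Reason: COUNT(*) includes NULLs, COUNT(column) excludes them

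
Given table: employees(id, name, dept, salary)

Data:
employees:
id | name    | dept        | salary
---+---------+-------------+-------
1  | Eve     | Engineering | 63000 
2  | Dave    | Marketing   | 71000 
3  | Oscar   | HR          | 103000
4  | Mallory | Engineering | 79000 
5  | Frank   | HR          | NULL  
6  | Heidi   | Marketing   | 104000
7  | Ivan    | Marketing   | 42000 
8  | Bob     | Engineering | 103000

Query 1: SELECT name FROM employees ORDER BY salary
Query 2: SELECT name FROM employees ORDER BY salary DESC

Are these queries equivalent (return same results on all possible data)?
No, not equivalent

Query 1 returns: [('Frank',), ('Ivan',), ('Eve',), ('Dave',), ('Mallory',), ('Oscar',), ('Bob',), ('Heidi',)]
Query 2 returns: [('Heidi',), ('Oscar',), ('Bob',), ('Mallory',), ('Dave',), ('Eve',), ('Ivan',), ('Frank',)]

Reason: ASC vs DESC gives opposite ordering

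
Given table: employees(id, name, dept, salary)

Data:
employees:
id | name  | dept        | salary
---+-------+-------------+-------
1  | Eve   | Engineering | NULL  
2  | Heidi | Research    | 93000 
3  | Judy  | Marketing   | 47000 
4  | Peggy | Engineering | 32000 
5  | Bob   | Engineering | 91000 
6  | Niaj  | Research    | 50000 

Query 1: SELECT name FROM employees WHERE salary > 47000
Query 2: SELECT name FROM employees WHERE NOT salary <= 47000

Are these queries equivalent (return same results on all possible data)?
Yes, equivalent

Both queries return: [('Bob',), ('Heidi',), ('Niaj',)]

Reason: Both filter salary > 47000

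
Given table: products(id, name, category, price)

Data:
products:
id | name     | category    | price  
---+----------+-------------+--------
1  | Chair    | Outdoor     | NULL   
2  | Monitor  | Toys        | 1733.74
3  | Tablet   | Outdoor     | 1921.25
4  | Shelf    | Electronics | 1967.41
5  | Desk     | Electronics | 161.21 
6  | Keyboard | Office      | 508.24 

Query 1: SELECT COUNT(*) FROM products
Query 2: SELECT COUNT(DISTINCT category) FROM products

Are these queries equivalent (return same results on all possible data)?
No, not equivalent

Query 1 returns: [(6,)]
Query 2 returns: [(4,)]

Reason: COUNT(*) counts rows, COUNT(DISTINCT category) counts unique categorys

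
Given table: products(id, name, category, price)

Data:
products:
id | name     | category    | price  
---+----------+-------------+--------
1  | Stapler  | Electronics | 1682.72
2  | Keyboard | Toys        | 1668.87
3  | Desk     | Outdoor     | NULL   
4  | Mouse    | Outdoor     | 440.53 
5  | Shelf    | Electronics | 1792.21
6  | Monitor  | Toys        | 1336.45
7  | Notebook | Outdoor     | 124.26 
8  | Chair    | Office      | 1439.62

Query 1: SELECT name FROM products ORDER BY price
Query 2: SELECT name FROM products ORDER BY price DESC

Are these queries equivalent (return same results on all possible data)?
No, not equivalent

Query 1 returns: [('Desk',), ('Notebook',), ('Mouse',), ('Monitor',), ('Chair',), ('Keyboard',), ('Stapler',), ('Shelf',)]
Query 2 returns: [('Shelf',), ('Stapler',), ('Keyboard',), ('Chair',), ('Monitor',), ('Mouse',), ('Notebook',), ('Desk',)]

Reason: ASC vs DESC gives opposite ordering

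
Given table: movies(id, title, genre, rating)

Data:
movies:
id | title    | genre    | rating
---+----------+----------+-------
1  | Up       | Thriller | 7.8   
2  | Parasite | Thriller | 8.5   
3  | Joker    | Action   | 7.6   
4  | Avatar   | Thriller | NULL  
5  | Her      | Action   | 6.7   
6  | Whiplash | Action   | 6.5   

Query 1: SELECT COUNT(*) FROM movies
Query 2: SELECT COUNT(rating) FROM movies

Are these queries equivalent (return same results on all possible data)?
No, not equivalent

Query 1 returns: [(6,)]
Query 2 returns: [(5,)]

Reason: COUNT(*) includes NULLs, COUNT(column) excludes them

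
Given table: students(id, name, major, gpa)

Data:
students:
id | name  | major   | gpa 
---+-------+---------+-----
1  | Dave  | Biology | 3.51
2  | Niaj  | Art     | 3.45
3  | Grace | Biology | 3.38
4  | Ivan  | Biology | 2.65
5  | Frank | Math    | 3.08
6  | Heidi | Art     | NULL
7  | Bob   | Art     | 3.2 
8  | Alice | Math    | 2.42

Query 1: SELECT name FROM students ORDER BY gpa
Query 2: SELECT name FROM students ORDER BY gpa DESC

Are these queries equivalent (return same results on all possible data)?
No, not equivalent

Query 1 returns: [('Heidi',), ('Alice',), ('Ivan',), ('Frank',), ('Bob',), ('Grace',), ('Niaj',), ('Dave',)]
Query 2 returns: [('Dave',), ('Niaj',), ('Grace',), ('Bob',), ('Frank',), ('Ivan',), ('Alice',), ('Heidi',)]

Reason: ASC vs DESC gives opposite ordering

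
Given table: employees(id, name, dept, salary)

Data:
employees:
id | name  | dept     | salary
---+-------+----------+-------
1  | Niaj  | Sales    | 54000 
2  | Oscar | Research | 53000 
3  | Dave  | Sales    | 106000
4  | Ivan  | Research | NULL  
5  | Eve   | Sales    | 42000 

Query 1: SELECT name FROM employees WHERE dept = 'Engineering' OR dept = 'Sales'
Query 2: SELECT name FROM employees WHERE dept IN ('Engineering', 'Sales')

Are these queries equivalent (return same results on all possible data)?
Yes, equivalent

Both queries return: [('Dave',), ('Eve',), ('Niaj',)]

Reason: OR vs IN are equivalent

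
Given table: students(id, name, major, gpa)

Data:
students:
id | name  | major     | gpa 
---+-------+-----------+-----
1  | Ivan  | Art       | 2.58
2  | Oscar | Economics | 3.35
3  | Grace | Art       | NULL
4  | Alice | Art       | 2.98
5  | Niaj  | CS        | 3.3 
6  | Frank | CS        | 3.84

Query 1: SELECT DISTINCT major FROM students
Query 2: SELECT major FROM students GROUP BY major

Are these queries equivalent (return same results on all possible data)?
Yes, equivalent

Both queries return: [('Art',), ('CS',), ('Economics',)]

Reason: Both get unique majors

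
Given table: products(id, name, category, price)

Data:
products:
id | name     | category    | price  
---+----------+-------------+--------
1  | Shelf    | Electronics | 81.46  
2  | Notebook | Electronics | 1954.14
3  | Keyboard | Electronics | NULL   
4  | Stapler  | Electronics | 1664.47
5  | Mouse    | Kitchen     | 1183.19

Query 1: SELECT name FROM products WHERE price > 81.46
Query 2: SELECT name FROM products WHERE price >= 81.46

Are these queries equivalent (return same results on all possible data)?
No, not equivalent

Query 1 returns: [('Notebook',), ('Stapler',), ('Mouse',)]
Query 2 returns: [('Shelf',), ('Notebook',), ('Stapler',), ('Mouse',)]

Reason: > vs >= gives different results when price = 81.46 exists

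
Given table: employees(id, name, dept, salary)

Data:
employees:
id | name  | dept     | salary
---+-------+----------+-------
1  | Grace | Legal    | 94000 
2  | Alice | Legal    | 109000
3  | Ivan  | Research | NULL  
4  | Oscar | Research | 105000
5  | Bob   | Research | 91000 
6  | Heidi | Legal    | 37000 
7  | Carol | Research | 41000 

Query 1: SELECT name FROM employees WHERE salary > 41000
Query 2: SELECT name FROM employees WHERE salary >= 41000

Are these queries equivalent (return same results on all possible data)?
No, not equivalent

Query 1 returns: [('Grace',), ('Alice',), ('Oscar',), ('Bob',)]
Query 2 returns: [('Grace',), ('Alice',), ('Oscar',), ('Bob',), ('Carol',)]

Reason: > vs >= gives different results when salary = 41000 exists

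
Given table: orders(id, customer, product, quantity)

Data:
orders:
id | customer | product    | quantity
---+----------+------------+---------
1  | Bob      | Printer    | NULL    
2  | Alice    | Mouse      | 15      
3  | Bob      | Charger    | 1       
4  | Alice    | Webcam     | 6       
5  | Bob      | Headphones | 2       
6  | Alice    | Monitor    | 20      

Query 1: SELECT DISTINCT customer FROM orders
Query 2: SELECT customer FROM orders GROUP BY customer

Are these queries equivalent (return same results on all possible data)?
Yes, equivalent

Both queries return: [('Alice',), ('Bob',)]

Reason: Both get unique customers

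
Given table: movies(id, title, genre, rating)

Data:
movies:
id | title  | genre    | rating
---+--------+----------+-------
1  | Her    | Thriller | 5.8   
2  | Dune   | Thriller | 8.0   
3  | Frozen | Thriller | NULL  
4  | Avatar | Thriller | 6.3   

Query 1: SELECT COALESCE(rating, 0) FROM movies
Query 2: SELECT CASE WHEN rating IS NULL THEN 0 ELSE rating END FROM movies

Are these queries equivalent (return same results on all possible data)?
Yes, equivalent

Both queries return: [(0,), (5.8,), (6.3,), (8.0,)]

Reason: COALESCE vs CASE for NULL handling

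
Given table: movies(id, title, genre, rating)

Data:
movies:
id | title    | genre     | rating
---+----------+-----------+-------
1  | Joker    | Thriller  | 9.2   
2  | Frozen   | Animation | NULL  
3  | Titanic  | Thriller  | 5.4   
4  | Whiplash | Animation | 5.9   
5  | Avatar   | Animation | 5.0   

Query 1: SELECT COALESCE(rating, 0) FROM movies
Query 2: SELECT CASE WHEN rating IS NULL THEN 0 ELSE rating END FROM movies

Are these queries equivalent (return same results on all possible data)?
Yes, equivalent

Both queries return: [(0,), (5.0,), (5.4,), (5.9,), (9.2,)]

Reason: COALESCE vs CASE for NULL handling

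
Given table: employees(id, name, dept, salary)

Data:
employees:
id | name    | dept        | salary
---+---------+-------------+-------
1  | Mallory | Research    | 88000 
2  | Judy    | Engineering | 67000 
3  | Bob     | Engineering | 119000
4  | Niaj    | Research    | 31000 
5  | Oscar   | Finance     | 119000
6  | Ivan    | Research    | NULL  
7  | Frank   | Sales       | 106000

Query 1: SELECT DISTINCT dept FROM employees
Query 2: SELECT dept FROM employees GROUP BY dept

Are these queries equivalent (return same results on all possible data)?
Yes, equivalent

Both queries return: [('Engineering',), ('Finance',), ('Research',), ('Sales',)]

Reason: Both get unique depts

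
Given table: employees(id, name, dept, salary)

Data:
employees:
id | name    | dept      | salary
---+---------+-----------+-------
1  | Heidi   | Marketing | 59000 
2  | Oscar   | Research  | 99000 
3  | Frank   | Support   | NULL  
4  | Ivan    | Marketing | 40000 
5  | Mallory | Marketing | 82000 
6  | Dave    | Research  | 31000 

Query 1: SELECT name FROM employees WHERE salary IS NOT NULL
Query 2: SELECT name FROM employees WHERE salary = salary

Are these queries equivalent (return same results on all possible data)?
Yes, equivalent

Both queries return: [('Dave',), ('Heidi',), ('Ivan',), ('Mallory',), ('Oscar',)]

Reason: IS NOT NULL vs self-equality (both exclude NULLs)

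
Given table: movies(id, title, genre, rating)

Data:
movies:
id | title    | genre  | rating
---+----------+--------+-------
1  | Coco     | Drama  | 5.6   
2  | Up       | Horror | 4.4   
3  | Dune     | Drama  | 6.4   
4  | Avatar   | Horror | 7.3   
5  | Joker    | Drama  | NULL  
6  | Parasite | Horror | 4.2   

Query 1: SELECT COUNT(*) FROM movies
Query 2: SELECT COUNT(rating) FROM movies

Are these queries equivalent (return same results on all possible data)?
No, not equivalent

Query 1 returns: [(6,)]
Query 2 returns: [(5,)]

Reason: COUNT(*) includes NULLs, COUNT(column) excludes them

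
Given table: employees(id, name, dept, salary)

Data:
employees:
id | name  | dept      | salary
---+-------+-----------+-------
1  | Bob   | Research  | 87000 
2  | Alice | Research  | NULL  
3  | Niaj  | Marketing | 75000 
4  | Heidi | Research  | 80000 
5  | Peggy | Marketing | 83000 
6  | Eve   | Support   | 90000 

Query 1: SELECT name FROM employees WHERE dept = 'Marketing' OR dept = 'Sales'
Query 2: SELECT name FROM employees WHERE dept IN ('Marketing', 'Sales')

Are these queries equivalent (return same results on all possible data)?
Yes, equivalent

Both queries return: [('Niaj',), ('Peggy',)]

Reason: OR vs IN are equivalent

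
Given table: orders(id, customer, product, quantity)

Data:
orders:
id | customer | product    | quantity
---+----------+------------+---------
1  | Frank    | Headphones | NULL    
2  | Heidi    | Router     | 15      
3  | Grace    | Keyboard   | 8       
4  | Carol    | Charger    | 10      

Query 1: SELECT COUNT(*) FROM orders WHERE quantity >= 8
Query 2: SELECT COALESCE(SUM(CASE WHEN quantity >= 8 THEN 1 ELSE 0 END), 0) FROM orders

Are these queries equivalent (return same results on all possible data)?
Yes, equivalent

Both queries return: [(3,)]

Reason: COUNT with WHERE vs conditional SUM (COALESCE handles empty-table NULL)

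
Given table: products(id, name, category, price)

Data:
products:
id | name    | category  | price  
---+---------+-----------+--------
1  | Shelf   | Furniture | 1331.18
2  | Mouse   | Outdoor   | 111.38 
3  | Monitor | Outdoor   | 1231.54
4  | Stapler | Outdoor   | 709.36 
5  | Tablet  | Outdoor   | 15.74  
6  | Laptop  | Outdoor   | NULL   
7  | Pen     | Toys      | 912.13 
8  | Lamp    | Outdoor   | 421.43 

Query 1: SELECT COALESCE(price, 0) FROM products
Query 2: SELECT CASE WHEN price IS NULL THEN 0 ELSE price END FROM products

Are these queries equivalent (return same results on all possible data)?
Yes, equivalent

Both queries return: [(0,), (15.74,), (111.38,), (421.43,), (709.36,), (912.13,), (1231.54,), (1331.18,)]

Reason: COALESCE vs CASE for NULL handling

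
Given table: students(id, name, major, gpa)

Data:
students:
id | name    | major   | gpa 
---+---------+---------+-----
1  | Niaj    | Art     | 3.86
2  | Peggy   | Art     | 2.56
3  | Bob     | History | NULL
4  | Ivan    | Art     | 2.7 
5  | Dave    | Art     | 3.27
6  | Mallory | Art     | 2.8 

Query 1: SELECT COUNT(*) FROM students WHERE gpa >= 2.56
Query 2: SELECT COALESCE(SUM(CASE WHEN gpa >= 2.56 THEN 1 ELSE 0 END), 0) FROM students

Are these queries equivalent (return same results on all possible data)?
Yes, equivalent

Both queries return: [(5,)]

Reason: COUNT with WHERE vs conditional SUM (COALESCE handles empty-table NULL)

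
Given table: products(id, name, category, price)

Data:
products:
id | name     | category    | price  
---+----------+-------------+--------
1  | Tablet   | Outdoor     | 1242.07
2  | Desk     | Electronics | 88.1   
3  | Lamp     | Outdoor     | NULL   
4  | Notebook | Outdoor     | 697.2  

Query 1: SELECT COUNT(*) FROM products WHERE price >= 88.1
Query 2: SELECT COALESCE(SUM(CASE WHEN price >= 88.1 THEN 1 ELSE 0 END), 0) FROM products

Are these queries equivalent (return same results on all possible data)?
Yes, equivalent

Both queries return: [(3,)]

Reason: COUNT with WHERE vs conditional SUM (COALESCE handles empty-table NULL)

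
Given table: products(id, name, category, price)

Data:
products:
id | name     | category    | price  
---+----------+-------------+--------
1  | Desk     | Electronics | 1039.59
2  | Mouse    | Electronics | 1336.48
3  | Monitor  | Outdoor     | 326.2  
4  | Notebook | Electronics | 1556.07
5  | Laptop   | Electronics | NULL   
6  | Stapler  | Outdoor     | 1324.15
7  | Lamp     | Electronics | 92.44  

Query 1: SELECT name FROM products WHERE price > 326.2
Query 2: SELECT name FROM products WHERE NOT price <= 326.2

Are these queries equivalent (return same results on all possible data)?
Yes, equivalent

Both queries return: [('Desk',), ('Mouse',), ('Notebook',), ('Stapler',)]

Reason: Both filter price > 326.2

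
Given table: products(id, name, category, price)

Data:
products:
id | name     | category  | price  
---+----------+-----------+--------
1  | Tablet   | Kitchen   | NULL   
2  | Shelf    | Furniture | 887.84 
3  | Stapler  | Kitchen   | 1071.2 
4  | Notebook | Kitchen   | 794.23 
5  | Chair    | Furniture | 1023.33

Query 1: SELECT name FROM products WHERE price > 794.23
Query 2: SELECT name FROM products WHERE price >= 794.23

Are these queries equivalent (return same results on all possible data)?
No, not equivalent

Query 1 returns: [('Shelf',), ('Stapler',), ('Chair',)]
Query 2 returns: [('Shelf',), ('Stapler',), ('Notebook',), ('Chair',)]

Reason: > vs >= gives different results when price = 794.23 exists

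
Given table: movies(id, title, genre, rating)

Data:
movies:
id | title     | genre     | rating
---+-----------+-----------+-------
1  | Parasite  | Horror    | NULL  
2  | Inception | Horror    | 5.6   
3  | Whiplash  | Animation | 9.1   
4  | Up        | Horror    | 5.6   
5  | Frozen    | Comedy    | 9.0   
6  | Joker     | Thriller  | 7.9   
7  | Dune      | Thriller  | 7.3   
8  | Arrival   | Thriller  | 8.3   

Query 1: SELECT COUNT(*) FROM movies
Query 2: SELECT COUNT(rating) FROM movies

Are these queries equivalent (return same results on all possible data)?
No, not equivalent

Query 1 returns: [(8,)]
Query 2 returns: [(7,)]

Reason: COUNT(*) includes NULLs, COUNT(column) excludes them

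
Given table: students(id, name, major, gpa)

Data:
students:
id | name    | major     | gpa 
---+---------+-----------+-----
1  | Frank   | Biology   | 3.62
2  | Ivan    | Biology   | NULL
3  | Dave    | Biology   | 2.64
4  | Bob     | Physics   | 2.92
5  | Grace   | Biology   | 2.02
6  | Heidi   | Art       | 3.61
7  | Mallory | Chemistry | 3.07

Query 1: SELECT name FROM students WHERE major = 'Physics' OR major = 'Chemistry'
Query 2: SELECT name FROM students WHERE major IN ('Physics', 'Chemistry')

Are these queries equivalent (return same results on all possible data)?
Yes, equivalent

Both queries return: [('Bob',), ('Mallory',)]

Reason: OR vs IN are equivalent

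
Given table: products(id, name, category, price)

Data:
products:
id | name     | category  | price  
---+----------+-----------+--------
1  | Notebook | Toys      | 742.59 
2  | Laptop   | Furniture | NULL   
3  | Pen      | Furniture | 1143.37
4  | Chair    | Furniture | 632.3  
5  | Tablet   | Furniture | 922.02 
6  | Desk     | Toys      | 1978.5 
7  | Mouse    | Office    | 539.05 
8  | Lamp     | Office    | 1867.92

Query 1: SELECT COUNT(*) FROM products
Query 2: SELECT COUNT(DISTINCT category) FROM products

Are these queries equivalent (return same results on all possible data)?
No, not equivalent

Query 1 returns: [(8,)]
Query 2 returns: [(3,)]

Reason: COUNT(*) counts rows, COUNT(DISTINCT category) counts unique categorys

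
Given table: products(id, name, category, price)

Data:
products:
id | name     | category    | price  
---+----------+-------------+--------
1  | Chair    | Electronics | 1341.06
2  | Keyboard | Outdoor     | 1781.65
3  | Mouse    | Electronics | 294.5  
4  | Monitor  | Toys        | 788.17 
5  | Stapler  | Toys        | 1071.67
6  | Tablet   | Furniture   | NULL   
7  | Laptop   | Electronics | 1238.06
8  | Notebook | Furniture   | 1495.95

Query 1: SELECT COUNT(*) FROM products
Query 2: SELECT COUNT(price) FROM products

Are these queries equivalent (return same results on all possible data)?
No, not equivalent

Query 1 returns: [(8,)]
Query 2 returns: [(7,)]

Reason: COUNT(*) includes NULLs, COUNT(column) excludes them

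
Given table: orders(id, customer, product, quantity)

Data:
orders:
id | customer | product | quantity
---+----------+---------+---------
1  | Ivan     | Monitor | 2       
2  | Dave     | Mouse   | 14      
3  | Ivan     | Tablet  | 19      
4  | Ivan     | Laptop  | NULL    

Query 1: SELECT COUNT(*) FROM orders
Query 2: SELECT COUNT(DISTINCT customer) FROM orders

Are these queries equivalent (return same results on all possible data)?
No, not equivalent

Query 1 returns: [(4,)]
Query 2 returns: [(2,)]

Reason: COUNT(*) counts rows, COUNT(DISTINCT customer) counts unique customers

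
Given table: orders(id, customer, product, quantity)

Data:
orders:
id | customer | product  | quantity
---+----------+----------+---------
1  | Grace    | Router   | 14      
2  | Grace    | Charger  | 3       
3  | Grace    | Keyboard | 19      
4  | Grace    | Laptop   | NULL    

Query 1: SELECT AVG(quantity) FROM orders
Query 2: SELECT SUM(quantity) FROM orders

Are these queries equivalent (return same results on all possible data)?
No, not equivalent

Query 1 returns: [(12.0,)]
Query 2 returns: [(36,)]

Reason: AVG vs SUM give different aggregate values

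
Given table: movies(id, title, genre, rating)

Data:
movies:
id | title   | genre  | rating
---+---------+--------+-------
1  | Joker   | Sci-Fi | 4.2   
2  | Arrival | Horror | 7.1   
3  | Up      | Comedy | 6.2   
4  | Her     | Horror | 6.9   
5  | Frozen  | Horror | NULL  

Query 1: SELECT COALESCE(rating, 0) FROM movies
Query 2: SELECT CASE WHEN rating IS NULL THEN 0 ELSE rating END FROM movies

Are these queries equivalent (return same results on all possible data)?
Yes, equivalent

Both queries return: [(0,), (4.2,), (6.2,), (6.9,), (7.1,)]

Reason: COALESCE vs CASE for NULL handling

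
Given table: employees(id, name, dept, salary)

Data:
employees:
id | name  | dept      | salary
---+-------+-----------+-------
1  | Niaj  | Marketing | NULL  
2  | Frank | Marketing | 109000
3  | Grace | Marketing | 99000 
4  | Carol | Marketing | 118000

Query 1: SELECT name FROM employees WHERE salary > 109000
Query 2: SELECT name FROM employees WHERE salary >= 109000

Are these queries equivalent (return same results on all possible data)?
No, not equivalent

Query 1 returns: [('Carol',)]
Query 2 returns: [('Frank',), ('Carol',)]

Reason: > vs >= gives different results when salary = 109000 exists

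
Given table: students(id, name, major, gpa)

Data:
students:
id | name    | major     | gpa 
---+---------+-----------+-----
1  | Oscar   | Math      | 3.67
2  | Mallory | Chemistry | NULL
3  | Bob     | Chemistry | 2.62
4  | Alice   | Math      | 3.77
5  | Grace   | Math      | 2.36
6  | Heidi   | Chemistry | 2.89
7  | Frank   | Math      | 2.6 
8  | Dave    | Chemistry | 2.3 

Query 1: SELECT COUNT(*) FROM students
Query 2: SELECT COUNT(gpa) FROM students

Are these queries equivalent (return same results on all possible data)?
No, not equivalent

Query 1 returns: [(8,)]
Query 2 returns: [(7,)]

Reason: COUNT(*) includes NULLs, COUNT(column) excludes them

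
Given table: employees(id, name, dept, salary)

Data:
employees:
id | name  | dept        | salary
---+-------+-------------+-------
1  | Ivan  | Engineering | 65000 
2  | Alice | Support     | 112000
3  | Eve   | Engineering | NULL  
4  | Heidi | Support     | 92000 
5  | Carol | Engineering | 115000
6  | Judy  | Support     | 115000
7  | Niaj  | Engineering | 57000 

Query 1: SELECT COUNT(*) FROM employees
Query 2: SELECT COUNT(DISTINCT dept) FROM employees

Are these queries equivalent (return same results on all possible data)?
No, not equivalent

Query 1 returns: [(7,)]
Query 2 returns: [(2,)]

Reason: COUNT(*) counts rows, COUNT(DISTINCT dept) counts unique depts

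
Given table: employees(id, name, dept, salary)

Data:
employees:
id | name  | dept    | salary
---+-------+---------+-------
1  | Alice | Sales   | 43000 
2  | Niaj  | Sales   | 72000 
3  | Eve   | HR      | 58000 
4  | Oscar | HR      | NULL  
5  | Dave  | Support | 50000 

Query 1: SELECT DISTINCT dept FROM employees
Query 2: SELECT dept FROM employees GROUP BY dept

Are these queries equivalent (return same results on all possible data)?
Yes, equivalent

Both queries return: [('HR',), ('Sales',), ('Support',)]

Reason: Both get unique depts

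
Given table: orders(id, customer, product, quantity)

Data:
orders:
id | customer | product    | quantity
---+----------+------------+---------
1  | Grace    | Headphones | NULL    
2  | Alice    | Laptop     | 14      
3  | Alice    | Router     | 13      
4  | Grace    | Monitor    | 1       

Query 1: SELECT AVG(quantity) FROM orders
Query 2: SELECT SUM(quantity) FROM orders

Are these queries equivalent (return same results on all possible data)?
No, not equivalent

Query 1 returns: [(9.333333333333334,)]
Query 2 returns: [(28,)]

Reason: AVG vs SUM give different aggregate values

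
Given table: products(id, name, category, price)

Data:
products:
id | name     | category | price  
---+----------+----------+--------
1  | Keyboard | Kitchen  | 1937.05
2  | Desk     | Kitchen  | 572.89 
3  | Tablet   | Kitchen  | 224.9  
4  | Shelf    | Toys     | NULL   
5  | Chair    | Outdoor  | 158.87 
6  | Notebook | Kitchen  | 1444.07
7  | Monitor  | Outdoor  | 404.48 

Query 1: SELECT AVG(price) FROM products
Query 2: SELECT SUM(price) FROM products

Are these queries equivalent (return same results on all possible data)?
No, not equivalent

Query 1 returns: [(790.3766666666667,)]
Query 2 returns: [(4742.26,)]

Reason: AVG vs SUM give different aggregate values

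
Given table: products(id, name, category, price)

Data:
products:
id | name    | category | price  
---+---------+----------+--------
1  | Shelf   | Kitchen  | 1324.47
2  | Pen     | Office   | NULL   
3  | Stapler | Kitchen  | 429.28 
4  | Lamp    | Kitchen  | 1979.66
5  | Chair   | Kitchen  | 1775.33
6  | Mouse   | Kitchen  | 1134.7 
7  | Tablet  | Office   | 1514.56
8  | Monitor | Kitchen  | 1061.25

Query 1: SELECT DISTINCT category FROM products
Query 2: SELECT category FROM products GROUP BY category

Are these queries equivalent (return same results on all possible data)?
Yes, equivalent

Both queries return: [('Kitchen',), ('Office',)]

Reason: Both get unique categorys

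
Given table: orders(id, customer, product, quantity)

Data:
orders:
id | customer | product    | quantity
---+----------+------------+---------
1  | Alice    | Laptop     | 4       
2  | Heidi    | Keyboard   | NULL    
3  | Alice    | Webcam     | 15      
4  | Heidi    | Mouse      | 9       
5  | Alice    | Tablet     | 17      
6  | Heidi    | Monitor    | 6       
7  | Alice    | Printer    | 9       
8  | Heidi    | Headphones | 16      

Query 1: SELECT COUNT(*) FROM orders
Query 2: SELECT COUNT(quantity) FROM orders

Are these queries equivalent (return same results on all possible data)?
No, not equivalent

Query 1 returns: [(8,)]
Query 2 returns: [(7,)]

Reason: COUNT(*) includes NULLs, COUNT(column) excludes them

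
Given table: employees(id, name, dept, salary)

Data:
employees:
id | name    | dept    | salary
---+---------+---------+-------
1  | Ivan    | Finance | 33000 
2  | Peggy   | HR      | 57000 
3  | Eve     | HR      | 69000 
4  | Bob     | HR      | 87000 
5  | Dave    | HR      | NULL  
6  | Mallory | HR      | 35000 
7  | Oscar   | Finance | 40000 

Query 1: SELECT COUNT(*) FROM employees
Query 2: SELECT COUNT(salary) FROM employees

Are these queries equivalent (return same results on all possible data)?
No, not equivalent

Query 1 returns: [(7,)]
Query 2 returns: [(6,)]

Reason: COUNT(*) includes NULLs, COUNT(column) excludes them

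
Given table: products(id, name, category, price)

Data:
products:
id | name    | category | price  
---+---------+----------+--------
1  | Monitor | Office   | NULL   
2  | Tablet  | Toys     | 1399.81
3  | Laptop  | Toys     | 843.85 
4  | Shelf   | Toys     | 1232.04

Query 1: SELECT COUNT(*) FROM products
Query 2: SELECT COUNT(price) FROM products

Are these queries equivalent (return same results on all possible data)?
No, not equivalent

Query 1 returns: [(4,)]
Query 2 returns: [(3,)]

Reason: COUNT(*) includes NULLs, COUNT(column) excludes them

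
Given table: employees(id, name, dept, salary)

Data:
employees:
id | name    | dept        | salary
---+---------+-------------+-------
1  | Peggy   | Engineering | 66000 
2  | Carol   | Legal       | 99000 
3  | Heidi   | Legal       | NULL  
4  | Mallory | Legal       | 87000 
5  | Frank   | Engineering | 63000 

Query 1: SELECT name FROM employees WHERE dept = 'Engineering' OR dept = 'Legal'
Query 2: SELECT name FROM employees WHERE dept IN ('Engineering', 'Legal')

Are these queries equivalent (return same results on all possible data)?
Yes, equivalent

Both queries return: [('Carol',), ('Frank',), ('Heidi',), ('Mallory',), ('Peggy',)]

Reason: OR vs IN are equivalent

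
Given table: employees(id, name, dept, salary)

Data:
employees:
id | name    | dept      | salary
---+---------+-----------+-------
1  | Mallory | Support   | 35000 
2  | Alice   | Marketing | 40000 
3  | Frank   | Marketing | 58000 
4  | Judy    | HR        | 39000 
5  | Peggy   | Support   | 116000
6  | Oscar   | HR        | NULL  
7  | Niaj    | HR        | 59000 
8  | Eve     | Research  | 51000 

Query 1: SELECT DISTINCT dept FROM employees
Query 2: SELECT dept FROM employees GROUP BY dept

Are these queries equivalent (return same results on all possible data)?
Yes, equivalent

Both queries return: [('HR',), ('Marketing',), ('Research',), ('Support',)]

Reason: Both get unique depts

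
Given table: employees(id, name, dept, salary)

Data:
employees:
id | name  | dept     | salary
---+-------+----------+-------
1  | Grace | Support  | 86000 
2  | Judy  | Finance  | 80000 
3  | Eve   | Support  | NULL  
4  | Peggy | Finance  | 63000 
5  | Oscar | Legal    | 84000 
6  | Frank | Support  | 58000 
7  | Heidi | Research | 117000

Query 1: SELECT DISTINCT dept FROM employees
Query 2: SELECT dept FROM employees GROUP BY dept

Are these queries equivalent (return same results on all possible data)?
Yes, equivalent

Both queries return: [('Finance',), ('Legal',), ('Research',), ('Support',)]

Reason: Both get unique depts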